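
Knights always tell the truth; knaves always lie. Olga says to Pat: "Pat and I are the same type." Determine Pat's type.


Olga says: "Pat and I are the same type."
Case 1: Olga is a Knight (truth-teller)
  Statement is true → they ARE the same → Pat is also a Knight
Case 2: Olga is a Knave (liar)
  Statement is false → they are NOT the same → Pat is a Knight
In both cases, Pat is a Knight.

Knight


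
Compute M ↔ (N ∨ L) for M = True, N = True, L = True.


M = True, N = True, L = True
Step 1: N ∨ L = True OR True = True
Step 2: M ↔ (True): true when both sides have same truth value.
Result: True ↔ True = True

True


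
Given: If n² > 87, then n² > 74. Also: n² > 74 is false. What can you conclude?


Modus tollens: P → Q, ¬Q ⊢ ¬P
P: n² > 87
Q: n² > 74
We have P → Q and Q is false.
By modus tollens, P must be false.

It is not the case that n² > 87


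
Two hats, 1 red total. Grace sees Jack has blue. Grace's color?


Total red = 1, Jack = blue
Red accounted for: 0
Remaining for Grace: 1
Grace's hat is red.

red


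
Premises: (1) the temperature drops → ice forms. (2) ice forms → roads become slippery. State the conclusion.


Hypothetical syllogism: P → Q, Q → R ⊢ P → R
Premise 1: the temperature drops → ice forms
Premise 2: ice forms → roads become slippery
Chain the implications: the middle term (ice forms) links the two.
Conclusion: If the temperature drops, then roads become slippery.

If the temperature drops, then roads become slippery.


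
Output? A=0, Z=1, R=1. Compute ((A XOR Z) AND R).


A XOR Z = 0^1 = 1
1 AND 1 = 1

1


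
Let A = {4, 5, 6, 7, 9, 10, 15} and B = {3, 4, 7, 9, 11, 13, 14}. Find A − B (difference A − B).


A = {4, 5, 6, 7, 9, 10, 15}
B = {3, 4, 7, 9, 11, 13, 14}
Operation: difference A − B
In A but not B: 5, 6, 10, 15

{5, 6, 10, 15}


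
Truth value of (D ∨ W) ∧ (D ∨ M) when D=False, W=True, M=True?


D = False, W = True, M = True
Expression: (D ∨ W) ∧ (D ∨ M)
Step 1: D ∨ W = False OR True = True
Step 2: D ∨ M = False OR True = True
Step 3: (True) ∧ (True) = True AND True = True

True


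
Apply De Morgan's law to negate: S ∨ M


De Morgan's law: ¬(P ∨ Q) ≡ ¬P ∧ ¬Q
¬(S ∨ M) = ¬S ∧ ¬M

¬S ∧ ¬M


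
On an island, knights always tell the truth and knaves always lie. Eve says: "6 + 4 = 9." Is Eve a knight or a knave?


Statement: "6 + 4 = 9."
Actual: 6 + 4 = 10
Claimed: 9
Statement is FALSE → Eve lies → Knave

Knave


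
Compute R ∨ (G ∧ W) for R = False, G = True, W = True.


R = False, G = True, W = True
Step 1: G ∧ W = True AND True = True
Step 2: R ∨ True = False OR True = True
AND evaluated first (higher precedence); then OR applied.

True


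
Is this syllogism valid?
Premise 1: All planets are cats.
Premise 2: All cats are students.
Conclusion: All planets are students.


Premise 1: All planets are cats.
Premise 2: All cats are students.
Conclusion: All planets are students.
Barbara syllogism (AAA-1): All A are B, All B are C → All A are C.
Middle term (cats) distributed in premise 2.

Valid


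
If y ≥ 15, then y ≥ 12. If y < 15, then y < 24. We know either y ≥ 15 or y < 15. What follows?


Constructive dilemma: (P → Q) ∧ (R → S), P ∨ R ⊢ Q ∨ S
Premise 1: y ≥ 15 → y ≥ 12
Premise 2: y < 15 → y < 24
Premise 3: y ≥ 15 ∨ y < 15
Case 1: Assuming y ≥ 15, then by Premise 1, y ≥ 12.
Case 2: Assuming y < 15, then by Premise 2, y < 24.
Since one of y ≥ 15 or y < 15 must hold, we get y ≥ 12 or y < 24.

y ≥ 12 or y < 24.


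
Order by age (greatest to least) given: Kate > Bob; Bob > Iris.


Constraints: Kate > Bob; Bob > Iris
Method: at each step, the next-highest is the one remaining person who never appears on the smaller side of a constraint between remaining people.
  Step 1: remaining {Iris, Bob, Kate}; on the smaller side: {Iris, Bob} → Kate is next (Kate > Bob).
  Step 2: remaining {Iris, Bob}; on the smaller side: {Iris} → Bob is next (Bob > Iris).
  Step 3: only Iris remains → lowest.
Final ranking (highest to lowest):

Kate > Bob > Iris


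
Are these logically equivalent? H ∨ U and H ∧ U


Expression 1: H ∨ U
Expression 2: H ∧ U
Truth table (H U | Expr1 Expr2):
  T T |   T     T
  T F |   T     F   ← differ
  F T |   T     F   ← differ
  F F |   F     F
Counterexample: H=T, U=F gives Expr1 = T but Expr2 = F, so the expressions are NOT logically equivalent.

No


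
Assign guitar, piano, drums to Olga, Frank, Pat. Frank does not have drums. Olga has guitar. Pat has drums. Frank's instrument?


From clues:
  Pat → drums
  Olga → guitar
By elimination, Frank gets the remaining.

piano


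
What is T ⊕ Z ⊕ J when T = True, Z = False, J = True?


T = True, Z = False, J = True
Step 1: T ⊕ Z = True XOR False = True
Step 2: True ⊕ J = True XOR True = False
XOR is true when an odd number of operands are true.

False


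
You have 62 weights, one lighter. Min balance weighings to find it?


Each weighing has 3 outcomes (left heavy / balance / right heavy), so k weighings distinguish at most 3^k cases; splitting into three near-equal groups achieves this.
Need 3^k ≥ 62: 3^3 = 27 < 62 ≤ 3^4 = 81
k = ⌈log₃(62)⌉ = 4

4


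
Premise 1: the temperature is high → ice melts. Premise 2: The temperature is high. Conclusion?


Modus ponens: P → Q, P ⊢ Q
P: the temperature is high
Q: ice melts
We have P → Q and P is true.
By modus ponens, Q must be true.

Ice melts


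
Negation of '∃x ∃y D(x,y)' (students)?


Original: ∃x ∃y D(x,y)
Rule: ¬∀→∃, ¬∃→∀, negate predicate.
Negation: ∀x ∀y ¬D(x,y)

∀x ∀y ¬D(x,y)


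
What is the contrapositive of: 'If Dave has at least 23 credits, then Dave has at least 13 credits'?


Original: If Dave has at least 23 credits, then Dave has at least 13 credits
Contrapositive: If ¬Q, then ¬P
Negate Q: not (Dave has at least 13 credits)
Negate P: not (Dave has at least 23 credits)

If not (Dave has at least 13 credits), then not (Dave has at least 23 credits).


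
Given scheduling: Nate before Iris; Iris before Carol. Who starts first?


Constraints: Nate before Iris; Iris before Carol
The first task can have nothing scheduled before it, so it must never appear on the right of a 'before'.
Tasks appearing after some 'before': Iris, Carol.
The only task not in that list is Nate → it is first.

Nate


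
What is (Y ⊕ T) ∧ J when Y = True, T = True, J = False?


Y = True, T = True, J = False
Step 1: Y ⊕ T = True XOR True = False
Step 2: False ∧ J = False AND False = False
XOR true when exactly one of Y,T is true; then AND with J.

False


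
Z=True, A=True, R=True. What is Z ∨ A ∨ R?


Z = True, A = True, R = True
Expression: Z ∨ A ∨ R
Step 1: Z ∨ A = True OR True = True
Step 2: (True) ∨ R = True OR True = True

True


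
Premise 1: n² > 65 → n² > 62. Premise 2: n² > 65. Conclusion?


Modus ponens: P → Q, P ⊢ Q
P: n² > 65
Q: n² > 62
We have P → Q and P is true.
By modus ponens, Q must be true.

n² > 62


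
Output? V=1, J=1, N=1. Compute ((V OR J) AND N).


V OR J = 1|1 = 1
1 AND 1 = 1

1


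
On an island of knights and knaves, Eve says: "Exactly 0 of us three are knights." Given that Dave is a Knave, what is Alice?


Eve claims exactly 0 knights among Eve, Dave, Alice.
Given: Dave is a Knave.

Case 1: Eve is a Knight (tells truth)
  Then exactly 0 of the three are knights.
  Counting Eve, Dave: 1 knight(s) so far. Need -1 more → impossible.
Case 2: Eve is a Knave (lies)
  Then the count is NOT 0.
  If Alice = Knave, count = 0 = 0 → claim would be true, contradicts lie.
  If Alice = Knight, count = 1 ≠ 0 → lie confirmed ✓

Alice is a Knight.

Knight


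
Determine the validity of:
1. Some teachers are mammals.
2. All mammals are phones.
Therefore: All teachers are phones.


Premise 1: Some teachers are mammals.
Premise 2: All mammals are phones.
Conclusion: All teachers are phones.
Fallacy: illicit minor. The minor term (teachers) is distributed in the conclusion ('All teachers ...') but undistributed in its premise ('Some teachers are mammals' doesn't cover all teachers).
Only 'Some teachers are phones' follows, not 'All'.

Invalid


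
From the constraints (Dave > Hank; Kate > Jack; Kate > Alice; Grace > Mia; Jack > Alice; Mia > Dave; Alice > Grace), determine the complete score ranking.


Constraints: Dave > Hank; Kate > Jack; Kate > Alice; Grace > Mia; Jack > Alice; Mia > Dave; Alice > Grace
Method: at each step, the next-highest is the one remaining person who never appears on the smaller side of a constraint between remaining people.
  Step 1: remaining {Dave, Mia, Jack, Kate, Hank, Grace, Alice}; on the smaller side: {Dave, Mia, Jack, Hank, Grace, Alice} → Kate is next (Kate > Jack; Kate > Alice).
  Step 2: remaining {Dave, Mia, Jack, Hank, Grace, Alice}; on the smaller side: {Dave, Mia, Hank, Grace, Alice} → Jack is next (Jack > Alice).
  Step 3: remaining {Dave, Mia, Hank, Grace, Alice}; on the smaller side: {Dave, Mia, Hank, Grace} → Alice is next (Alice > Grace).
  Step 4: remaining {Dave, Mia, Hank, Grace}; on the smaller side: {Dave, Mia, Hank} → Grace is next (Grace > Mia).
  Step 5: remaining {Dave, Mia, Hank}; on the smaller side: {Dave, Hank} → Mia is next (Mia > Dave).
  Step 6: remaining {Dave, Hank}; on the smaller side: {Hank} → Dave is next (Dave > Hank).
  Step 7: only Hank remains → lowest.
Final ranking (highest to lowest):

Kate > Jack > Alice > Grace > Mia > Dave > Hank


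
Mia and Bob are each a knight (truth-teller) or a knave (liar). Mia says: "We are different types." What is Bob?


Mia says: "We are different types."
Case 1: Mia is a Knight (truth-teller)
  Statement is true → they ARE different → Bob is a Knave
Case 2: Mia is a Knave (liar)
  Statement is false → they are NOT different → Bob is a Knave
In both cases, Bob is a Knave.

Knave


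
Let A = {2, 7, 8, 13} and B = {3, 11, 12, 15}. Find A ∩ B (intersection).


A = {2, 7, 8, 13}
B = {3, 11, 12, 15}
Operation: intersection
Elements in both: none

∅


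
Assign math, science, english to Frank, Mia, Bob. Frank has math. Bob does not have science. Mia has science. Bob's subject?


From clues:
  Mia → science
  Frank → math
By elimination, Bob gets the remaining.

english


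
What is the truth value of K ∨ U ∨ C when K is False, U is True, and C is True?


K = False, U = True, C = True
Step 1: K ∨ U = False OR True = True
Step 2: True ∨ C = True OR True = True
OR is true when at least one operand is true.

True


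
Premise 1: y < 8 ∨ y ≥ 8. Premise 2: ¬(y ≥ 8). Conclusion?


Disjunctive syllogism: P ∨ Q, ¬P ⊢ Q
Disjunction: y < 8 ∨ y ≥ 8
We know it is not the case that y ≥ 8.
By disjunctive syllogism, the other disjunct must be true.

y < 8


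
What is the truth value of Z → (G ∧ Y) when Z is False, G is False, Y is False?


Z = False, G = False, Y = False
Step 1: G ∧ Y = False AND False = False
Step 2: Z → (False): false only when Z=True and consequent=False.
Result: True

True


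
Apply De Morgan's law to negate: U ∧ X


De Morgan's law: ¬(P ∧ Q) ≡ ¬P ∨ ¬Q
¬(U ∧ X) = ¬U ∨ ¬X

¬U ∨ ¬X


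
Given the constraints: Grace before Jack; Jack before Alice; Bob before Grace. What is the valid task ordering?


Constraints: Grace before Jack; Jack before Alice; Bob before Grace
Method: repeatedly schedule the remaining task that has no remaining task required before it.
  Step 1: remaining {Jack, Grace, Bob, Alice}; every task except Bob still has a predecessor pending → schedule Bob.
  Step 2: remaining {Jack, Grace, Alice}; every task except Grace still has a predecessor pending → schedule Grace.
  Step 3: remaining {Jack, Alice}; every task except Jack still has a predecessor pending → schedule Jack.
  Step 4: only Alice remains → schedule Alice.
Resulting order:

Bob → Grace → Jack → Alice


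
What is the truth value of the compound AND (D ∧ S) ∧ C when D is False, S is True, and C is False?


D = False, S = True, C = False
Step 1: D ∧ S = False AND True = False
Step 2: False ∧ C = False AND False = False
AND is true only when ALL operands are true.

False


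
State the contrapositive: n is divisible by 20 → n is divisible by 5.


Original: If n is divisible by 20, then n is divisible by 5
Contrapositive: If ¬Q, then ¬P
Negate Q: not (n is divisible by 5)
Negate P: not (n is divisible by 20)

If not (n is divisible by 5), then not (n is divisible by 20).


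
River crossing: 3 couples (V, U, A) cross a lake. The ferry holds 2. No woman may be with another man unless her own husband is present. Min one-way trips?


Label couples V, U, A (H = husband, W = wife).
Counting alone: 6 people, the ferry carries 2 and someone must bring it back, so each round trip nets at most +1 on the far side until the last crossing → at least 9 trips. The jealousy constraint makes 9 impossible; the shortest valid schedule has 11:
1. WV+WU →  (far: WV,WU; near: HV,HU,HA,WA)
2. WV ←       (far: WU; near: HV,HU,HA,WV,WA)
3. WV+WA →  (far: WV,WU,WA; near: HV,HU,HA)
4. WV ←       (far: WU,WA; near: HV,HU,HA,WV)
5. HU+HA →  (far: HU,WU,HA,WA; near: HV,WV)
6. HU+WU ←  (far: HA,WA; near: HV,WV,HU,WU)
7. HV+HU →  (far: HV,HU,HA,WA; near: WV,WU)
8. WA ←       (far: HV,HU,HA; near: WV,WU,WA)
9. WV+WU →  (far: HV,WV,HU,WU,HA; near: WA)
10. HA ←      (far: HV,WV,HU,WU; near: HA,WA)
11. HA+WA → (far: all six; near: empty)
In every state each wife is either with her husband or with no other man.
Minimum trips = 11

11


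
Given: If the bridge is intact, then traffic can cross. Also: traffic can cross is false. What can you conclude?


Modus tollens: P → Q, ¬Q ⊢ ¬P
P: the bridge is intact
Q: traffic can cross
We have P → Q and Q is false.
By modus tollens, P must be false.

It is not the case that the bridge is intact


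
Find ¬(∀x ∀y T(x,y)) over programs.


Original: ∀x ∀y T(x,y)
Rule: ¬∀→∃, ¬∃→∀, negate predicate.
Negation: ∃x ∃y ¬T(x,y)

∃x ∃y ¬T(x,y)


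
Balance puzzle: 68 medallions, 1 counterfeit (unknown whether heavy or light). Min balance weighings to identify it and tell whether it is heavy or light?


Let n = 68. 136 possibilities (n medallions × lighter/heavier); each weighing has 3 outcomes.
Bound for k weighings: say the first weighing puts j medallions on each pan. If it tips, the 2j weighed medallions remain suspects (each with a known direction) and k-1 weighings give 3^(k-1) outcomes; 3^(k-1) is odd, so 2j ≤ 3^(k-1) - 1. If it balances, the n - 2j unweighed medallions remain with direction unknown: 2(n - 2j) ≤ 3^(k-1) - 1 by the same parity argument. Adding, n ≤ (3^(k-1) - 1) + (3^(k-1) - 1)/2 = (3^k - 3)/2, and the classical three-group strategy achieves this (3 medallions in 2 weighings, 12 in 3, 39 in 4, 120 in 5).
So we need the smallest k with (3^k - 3)/2 ≥ 68.
k = 4: (3^4 - 3)/2 = 39 < 68 ✗
k = 5: (3^5 - 3)/2 = 120 ≥ 68 ✓

5


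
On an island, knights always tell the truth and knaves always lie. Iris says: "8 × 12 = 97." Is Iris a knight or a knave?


Statement: "8 × 12 = 97."
Actual: 8 × 12 = 96
Claimed: 97
Statement is FALSE → Iris lies → Knave

Knave


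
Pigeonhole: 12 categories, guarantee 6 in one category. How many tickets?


Pigeonhole: to guarantee k in one of n categories, need (k-1)×n + 1.
k = 6, n = 12
Minimum = (6-1) × 12 + 1 = 5 × 12 + 1

61


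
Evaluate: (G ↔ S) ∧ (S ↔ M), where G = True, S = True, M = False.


G = True, S = True, M = False
Step 1: G ↔ S is true when G and S have the same value. Result: True
Step 2: S ↔ M is true when S and M have the same value. Result: False
Step 3: True ∧ False = False

False


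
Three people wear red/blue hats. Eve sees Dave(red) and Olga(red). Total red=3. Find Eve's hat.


Total red = 3, seen red = 2
Own red = 3 - 2 = 1
Eve's hat is red.

red


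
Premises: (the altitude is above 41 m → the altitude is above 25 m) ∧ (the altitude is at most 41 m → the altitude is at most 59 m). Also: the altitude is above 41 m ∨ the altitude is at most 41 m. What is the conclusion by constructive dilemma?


Constructive dilemma: (P → Q) ∧ (R → S), P ∨ R ⊢ Q ∨ S
Premise 1: the altitude is above 41 m → the altitude is above 25 m
Premise 2: the altitude is at most 41 m → the altitude is at most 59 m
Premise 3: the altitude is above 41 m ∨ the altitude is at most 41 m
Case 1: Assuming the altitude is above 41 m, then by Premise 1, the altitude is above 25 m.
Case 2: Assuming the altitude is at most 41 m, then by Premise 2, the altitude is at most 59 m.
Since one of the altitude is above 41 m or the altitude is at most 41 m must hold, we get the altitude is above 25 m or the altitude is at most 59 m.

The altitude is above 25 m or the altitude is at most 59 m.


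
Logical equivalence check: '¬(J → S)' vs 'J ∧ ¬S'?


Expression 1: ¬(J → S)
Expression 2: J ∧ ¬S
Truth table (J S | Expr1 Expr2):
  T T |   F     F
  T F |   T     T
  F T |   F     F
  F F |   F     F
All 4 rows agree, so the expressions are logically equivalent.

Yes


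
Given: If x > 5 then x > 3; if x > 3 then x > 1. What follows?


Hypothetical syllogism: P → Q, Q → R ⊢ P → R
Premise 1: x > 5 → x > 3
Premise 2: x > 3 → x > 1
Chain the implications: the middle term (x > 3) links the two.
Conclusion: If x > 5, then x > 1.

If x > 5, then x > 1.


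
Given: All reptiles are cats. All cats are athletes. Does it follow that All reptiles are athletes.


Premise 1: All reptiles are cats.
Premise 2: All cats are athletes.
Conclusion: All reptiles are athletes.
Barbara syllogism (AAA-1): All A are B, All B are C → All A are C.
Middle term (cats) distributed in premise 2.

Valid


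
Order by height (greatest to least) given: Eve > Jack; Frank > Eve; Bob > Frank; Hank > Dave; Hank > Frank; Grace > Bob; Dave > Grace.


Constraints: Eve > Jack; Frank > Eve; Bob > Frank; Hank > Dave; Hank > Frank; Grace > Bob; Dave > Grace
Method: at each step, the next-highest is the one remaining person who never appears on the smaller side of a constraint between remaining people.
  Step 1: remaining {Frank, Eve, Hank, Bob, Grace, Jack, Dave}; on the smaller side: {Frank, Eve, Bob, Grace, Jack, Dave} → Hank is next (Hank > Dave; Hank > Frank).
  Step 2: remaining {Frank, Eve, Bob, Grace, Jack, Dave}; on the smaller side: {Frank, Eve, Bob, Grace, Jack} → Dave is next (Dave > Grace).
  Step 3: remaining {Frank, Eve, Bob, Grace, Jack}; on the smaller side: {Frank, Eve, Bob, Jack} → Grace is next (Grace > Bob).
  Step 4: remaining {Frank, Eve, Bob, Jack}; on the smaller side: {Frank, Eve, Jack} → Bob is next (Bob > Frank).
  Step 5: remaining {Frank, Eve, Jack}; on the smaller side: {Eve, Jack} → Frank is next (Frank > Eve).
  Step 6: remaining {Eve, Jack}; on the smaller side: {Jack} → Eve is next (Eve > Jack).
  Step 7: only Jack remains → lowest.
Final ranking (highest to lowest):

Hank > Dave > Grace > Bob > Frank > Eve > Jack


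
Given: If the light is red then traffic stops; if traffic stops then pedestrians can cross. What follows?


Hypothetical syllogism: P → Q, Q → R ⊢ P → R
Premise 1: the light is red → traffic stops
Premise 2: traffic stops → pedestrians can cross
Chain the implications: the middle term (traffic stops) links the two.
Conclusion: If the light is red, then pedestrians can cross.

If the light is red, then pedestrians can cross.


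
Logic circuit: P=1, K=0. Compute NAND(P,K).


P AND K = 0
NOT(0) = 1

1


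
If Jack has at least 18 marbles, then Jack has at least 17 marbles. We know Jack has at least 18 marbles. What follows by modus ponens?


Modus ponens: P → Q, P ⊢ Q
P: Jack has at least 18 marbles
Q: Jack has at least 17 marbles
We have P → Q and P is true.
By modus ponens, Q must be true.

Jack has at least 17 marbles


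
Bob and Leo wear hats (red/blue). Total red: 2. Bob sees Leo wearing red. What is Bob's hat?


Total red = 2, Leo = red
Red accounted for: 1
Remaining for Bob: 1
Bob's hat is red.

red


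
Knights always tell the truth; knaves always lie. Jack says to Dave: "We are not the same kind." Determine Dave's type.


Jack says: "We are not the same kind."
Case 1: Jack is a Knight (truth-teller)
  Statement is true → they ARE different → Dave is a Knave
Case 2: Jack is a Knave (liar)
  Statement is false → they are NOT different → Dave is a Knave
In both cases, Dave is a Knave.

Knave


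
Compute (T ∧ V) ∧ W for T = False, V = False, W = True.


T = False, V = False, W = True
Step 1: T ∧ V = False AND False = False
Step 2: False ∧ W = False AND True = False
AND is true only when ALL operands are true.

False


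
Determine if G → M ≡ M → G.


Expression 1: G → M
Expression 2: M → G
Truth table (G M | Expr1 Expr2):
  T T |   T     T
  T F |   F     T   ← differ
  F T |   T     F   ← differ
  F F |   T     T
Counterexample: G=T, M=F gives Expr1 = F but Expr2 = T, so the expressions are NOT logically equivalent.

No


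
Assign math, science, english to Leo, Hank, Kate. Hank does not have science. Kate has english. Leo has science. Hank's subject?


From clues:
  Kate → english
  Leo → science
By elimination, Hank gets the remaining.

math


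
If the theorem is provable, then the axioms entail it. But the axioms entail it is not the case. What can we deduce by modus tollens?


Modus tollens: P → Q, ¬Q ⊢ ¬P
P: the theorem is provable
Q: the axioms entail it
We have P → Q and Q is false.
By modus tollens, P must be false.

It is not the case that the theorem is provable


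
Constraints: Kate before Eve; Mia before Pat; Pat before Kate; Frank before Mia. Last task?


Constraints: Kate before Eve; Mia before Pat; Pat before Kate; Frank before Mia
The last task can have nothing scheduled after it, so it must never appear on the left of a 'before'.
Tasks appearing before some other task: Kate, Mia, Pat, Frank.
The only task not in that list is Eve → it is last.

Eve


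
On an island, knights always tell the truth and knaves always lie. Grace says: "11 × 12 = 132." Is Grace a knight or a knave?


Statement: "11 × 12 = 132."
Actual: 11 × 12 = 132
Claimed: 132
Statement is TRUE → Grace tells the truth → Knight

Knight


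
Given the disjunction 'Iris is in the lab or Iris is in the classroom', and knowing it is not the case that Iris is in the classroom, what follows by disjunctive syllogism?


Disjunctive syllogism: P ∨ Q, ¬P ⊢ Q
Disjunction: Iris is in the lab ∨ Iris is in the classroom
We know it is not the case that Iris is in the classroom.
By disjunctive syllogism, the other disjunct must be true.

Iris is in the lab


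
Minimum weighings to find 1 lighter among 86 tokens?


Each weighing has 3 outcomes (left heavy / balance / right heavy), so k weighings distinguish at most 3^k cases; splitting into three near-equal groups achieves this.
Need 3^k ≥ 86: 3^4 = 81 < 86 ≤ 3^5 = 243
k = ⌈log₃(86)⌉ = 5

5


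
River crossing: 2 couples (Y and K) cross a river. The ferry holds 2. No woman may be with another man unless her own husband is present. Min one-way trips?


Label couples Y and K.
1. WY+WK → (far: WY,WK; near: HY,HK)
2. WY ←   (far: WK; near: HY,HK,WY)
3. HY+HK → (far: HY,HK,WK; near: WY)
4. HY ←   (far: HK,WK; near: HY,WY)  — HY returns, since WY is alone on near bank
5. HY+WY → (far: all four; near: empty)
Every state respects the constraint.
Minimum trips = 5

5


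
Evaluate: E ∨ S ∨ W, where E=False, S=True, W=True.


E = False, S = True, W = True
Expression: E ∨ S ∨ W
Step 1: E ∨ S = False OR True = True
Step 2: (True) ∨ W = True OR True = True

True


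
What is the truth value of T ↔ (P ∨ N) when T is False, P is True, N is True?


T = False, P = True, N = True
Step 1: P ∨ N = True OR True = True
Step 2: T ↔ (True): true when both sides have same truth value.
Result: False ↔ True = False

False


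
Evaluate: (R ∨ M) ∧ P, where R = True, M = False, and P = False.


R = True, M = False, P = False
Step 1: R ∨ M = True OR False = True
Step 2: True ∧ P = True AND False = False
OR is true when at least one operand is true; AND requires both.

False


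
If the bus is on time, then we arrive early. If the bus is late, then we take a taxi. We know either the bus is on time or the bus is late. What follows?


Constructive dilemma: (P → Q) ∧ (R → S), P ∨ R ⊢ Q ∨ S
Premise 1: the bus is on time → we arrive early
Premise 2: the bus is late → we take a taxi
Premise 3: the bus is on time ∨ the bus is late
Case 1: Assuming the bus is on time, then by Premise 1, we arrive early.
Case 2: Assuming the bus is late, then by Premise 2, we take a taxi.
Since one of the bus is on time or the bus is late must hold, we get we arrive early or we take a taxi.

We arrive early or we take a taxi.


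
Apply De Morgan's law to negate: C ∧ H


De Morgan's law: ¬(P ∧ Q) ≡ ¬P ∨ ¬Q
¬(C ∧ H) = ¬C ∨ ¬H

¬C ∨ ¬H


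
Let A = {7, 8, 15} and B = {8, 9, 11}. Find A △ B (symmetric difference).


A = {7, 8, 15}
B = {8, 9, 11}
Operation: symmetric difference
In A only: [7, 15], in B only: [9, 11]

{7, 9, 11, 15}


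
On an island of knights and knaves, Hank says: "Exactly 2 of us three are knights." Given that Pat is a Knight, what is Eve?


Hank claims exactly 2 knights among Hank, Pat, Eve.
Given: Pat is a Knight.

Case 1: Hank is a Knight (tells truth)
  Then exactly 2 of the three are knights.
  Counting Hank, Pat: 2 knight(s) so far. Need 0 more → Eve = Knave.
Case 2: Hank is a Knave (lies)
  Then the count is NOT 2.
  If Eve = Knight, count = 2 = 2 → claim would be true, contradicts lie.
  If Eve = Knave, count = 1 ≠ 2 → lie confirmed ✓

Eve is a Knave.

Knave


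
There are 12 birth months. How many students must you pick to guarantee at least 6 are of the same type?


Pigeonhole: to guarantee k in one of n categories, need (k-1)×n + 1.
k = 6, n = 12
Minimum = (6-1) × 12 + 1 = 5 × 12 + 1

61


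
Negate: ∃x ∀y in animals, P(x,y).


Original: ∃x ∀y P(x,y)
Rule: ¬∀→∃, ¬∃→∀, negate predicate.
Negation: ∀x ∃y ¬P(x,y)

∀x ∃y ¬P(x,y)


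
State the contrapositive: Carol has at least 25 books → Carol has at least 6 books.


Original: If Carol has at least 25 books, then Carol has at least 6 books
Contrapositive: If ¬Q, then ¬P
Negate Q: not (Carol has at least 6 books)
Negate P: not (Carol has at least 25 books)

If not (Carol has at least 6 books), then not (Carol has at least 25 books).


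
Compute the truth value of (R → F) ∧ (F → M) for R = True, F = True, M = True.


R = True, F = True, M = True
Step 1: R → F is false only when R=True and F=False. Result: True
Step 2: F → M is false only when F=True and M=False. Result: True
Step 3: True ∧ True = True

True


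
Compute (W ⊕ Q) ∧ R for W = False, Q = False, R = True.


W = False, Q = False, R = True
Step 1: W ⊕ Q = False XOR False = False
Step 2: False ∧ R = False AND True = False
XOR true when exactly one of W,Q is true; then AND with R.

False


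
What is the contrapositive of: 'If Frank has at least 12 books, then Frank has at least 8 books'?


Original: If Frank has at least 12 books, then Frank has at least 8 books
Contrapositive: If ¬Q, then ¬P
Negate Q: not (Frank has at least 8 books)
Negate P: not (Frank has at least 12 books)

If not (Frank has at least 8 books), then not (Frank has at least 12 books).


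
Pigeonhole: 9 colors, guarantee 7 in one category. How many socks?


Pigeonhole: to guarantee k in one of n categories, need (k-1)×n + 1.
k = 7, n = 9
Minimum = (7-1) × 9 + 1 = 6 × 9 + 1

55


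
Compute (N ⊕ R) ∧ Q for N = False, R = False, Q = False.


N = False, R = False, Q = False
Step 1: N ⊕ R = False XOR False = False
Step 2: False ∧ Q = False AND False = False
XOR true when exactly one of N,R is true; then AND with Q.

False


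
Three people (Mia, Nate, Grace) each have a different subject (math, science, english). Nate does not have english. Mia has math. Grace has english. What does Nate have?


From clues:
  Grace → english
  Mia → math
By elimination, Nate gets the remaining.

science


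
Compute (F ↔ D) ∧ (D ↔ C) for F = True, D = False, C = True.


F = True, D = False, C = True
Step 1: F ↔ D is true when F and D have the same value. Result: False
Step 2: D ↔ C is true when D and C have the same value. Result: False
Step 3: False ∧ False = False

False


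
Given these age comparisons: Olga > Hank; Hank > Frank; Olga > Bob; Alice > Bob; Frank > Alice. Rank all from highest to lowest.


Constraints: Olga > Hank; Hank > Frank; Olga > Bob; Alice > Bob; Frank > Alice
Method: at each step, the next-highest is the one remaining person who never appears on the smaller side of a constraint between remaining people.
  Step 1: remaining {Olga, Bob, Frank, Hank, Alice}; on the smaller side: {Bob, Frank, Hank, Alice} → Olga is next (Olga > Hank; Olga > Bob).
  Step 2: remaining {Bob, Frank, Hank, Alice}; on the smaller side: {Bob, Frank, Alice} → Hank is next (Hank > Frank).
  Step 3: remaining {Bob, Frank, Alice}; on the smaller side: {Bob, Alice} → Frank is next (Frank > Alice).
  Step 4: remaining {Bob, Alice}; on the smaller side: {Bob} → Alice is next (Alice > Bob).
  Step 5: only Bob remains → lowest.
Final ranking (highest to lowest):

Olga > Hank > Frank > Alice > Bob


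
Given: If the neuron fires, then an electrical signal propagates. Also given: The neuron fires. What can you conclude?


Modus ponens: P → Q, P ⊢ Q
P: the neuron fires
Q: an electrical signal propagates
We have P → Q and P is true.
By modus ponens, Q must be true.

An electrical signal propagates


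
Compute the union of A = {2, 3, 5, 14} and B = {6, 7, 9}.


A = {2, 3, 5, 14}
B = {6, 7, 9}
Operation: union
All elements combined: 2, 3, 5, 6, 7, 9, 14

{2, 3, 5, 6, 7, 9, 14}


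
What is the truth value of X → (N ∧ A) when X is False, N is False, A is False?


X = False, N = False, A = False
Step 1: N ∧ A = False AND False = False
Step 2: X → (False): false only when X=True and consequent=False.
Result: True

True


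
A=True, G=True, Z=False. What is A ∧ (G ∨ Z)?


A = True, G = True, Z = False
Expression: A ∧ (G ∨ Z)
Step 1: G ∨ Z = True OR False = True
Step 2: A ∧ (True) = True AND True = True

True


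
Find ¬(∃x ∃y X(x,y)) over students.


Original: ∃x ∃y X(x,y)
Rule: ¬∀→∃, ¬∃→∀, negate predicate.
Negation: ∀x ∀y ¬X(x,y)

∀x ∀y ¬X(x,y)


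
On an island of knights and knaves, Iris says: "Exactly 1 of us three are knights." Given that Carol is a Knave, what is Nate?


Iris claims exactly 1 knights among Iris, Carol, Nate.
Given: Carol is a Knave.

Case 1: Iris is a Knight (tells truth)
  Then exactly 1 of the three are knights.
  Counting Iris, Carol: 1 knight(s) so far. Need 0 more → Nate = Knave.
Case 2: Iris is a Knave (lies)
  Then the count is NOT 1.
  If Nate = Knight, count = 1 = 1 → claim would be true, contradicts lie.
  If Nate = Knave, count = 0 ≠ 1 → lie confirmed ✓

Nate is a Knave.

Knave


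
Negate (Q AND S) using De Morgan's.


De Morgan's law: ¬(P ∧ Q) ≡ ¬P ∨ ¬Q
¬(Q ∧ S) = ¬Q ∨ ¬S

¬Q ∨ ¬S


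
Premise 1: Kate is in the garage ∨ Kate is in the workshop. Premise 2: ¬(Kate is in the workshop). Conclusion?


Disjunctive syllogism: P ∨ Q, ¬P ⊢ Q
Disjunction: Kate is in the garage ∨ Kate is in the workshop
We know it is not the case that Kate is in the workshop.
By disjunctive syllogism, the other disjunct must be true.

Kate is in the garage


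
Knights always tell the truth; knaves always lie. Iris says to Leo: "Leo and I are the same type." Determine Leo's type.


Iris says: "Leo and I are the same type."
Case 1: Iris is a Knight (truth-teller)
  Statement is true → they ARE the same → Leo is also a Knight
Case 2: Iris is a Knave (liar)
  Statement is false → they are NOT the same → Leo is a Knight
In both cases, Leo is a Knight.

Knight


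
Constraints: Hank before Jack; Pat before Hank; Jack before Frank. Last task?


Constraints: Hank before Jack; Pat before Hank; Jack before Frank
The last task can have nothing scheduled after it, so it must never appear on the left of a 'before'.
Tasks appearing before some other task: Hank, Pat, Jack.
The only task not in that list is Frank → it is last.

Frank


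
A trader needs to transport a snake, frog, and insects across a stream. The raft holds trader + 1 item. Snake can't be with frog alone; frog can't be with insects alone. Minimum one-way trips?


1. trader+frog → 2. trader ← 3. trader+snake → 4. trader+frog ← 5. trader+insects → 6. trader ← 7. trader+frog →
Minimum trips = 7

7


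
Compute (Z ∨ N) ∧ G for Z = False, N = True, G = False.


Z = False, N = True, G = False
Step 1: Z ∨ N = False OR True = True
Step 2: True ∧ G = True AND False = False
OR is true when at least one operand is true; AND requires both.

False


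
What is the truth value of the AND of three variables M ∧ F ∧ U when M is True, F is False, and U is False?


M = True, F = False, U = False
Step 1: M ∧ F = True AND False = False
Step 2: (False) ∧ U = (False) AND False = False
AND is true only when ALL operands are true.

False


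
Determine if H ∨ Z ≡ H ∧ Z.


Expression 1: H ∨ Z
Expression 2: H ∧ Z
Truth table (H Z | Expr1 Expr2):
  T T |   T     T
  T F |   T     F   ← differ
  F T |   T     F   ← differ
  F F |   F     F
Counterexample: H=T, Z=F gives Expr1 = T but Expr2 = F, so the expressions are NOT logically equivalent.

No


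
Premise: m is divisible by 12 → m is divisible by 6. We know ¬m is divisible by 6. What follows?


Modus tollens: P → Q, ¬Q ⊢ ¬P
P: m is divisible by 12
Q: m is divisible by 6
We have P → Q and Q is false.
By modus tollens, P must be false.

It is not the case that m is divisible by 12


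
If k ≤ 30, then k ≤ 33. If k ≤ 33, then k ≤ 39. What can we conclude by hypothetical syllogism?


Hypothetical syllogism: P → Q, Q → R ⊢ P → R
Premise 1: k ≤ 30 → k ≤ 33
Premise 2: k ≤ 33 → k ≤ 39
Chain the implications: the middle term (k ≤ 33) links the two.
Conclusion: If k ≤ 30, then k ≤ 39.

If k ≤ 30, then k ≤ 39.


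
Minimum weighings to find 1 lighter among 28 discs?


Each weighing has 3 outcomes (left heavy / balance / right heavy), so k weighings distinguish at most 3^k cases; splitting into three near-equal groups achieves this.
Need 3^k ≥ 28: 3^3 = 27 < 28 ≤ 3^4 = 81
k = ⌈log₃(28)⌉ = 4

4


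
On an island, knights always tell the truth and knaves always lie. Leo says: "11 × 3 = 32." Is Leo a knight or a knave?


Statement: "11 × 3 = 32."
Actual: 11 × 3 = 33
Claimed: 32
Statement is FALSE → Leo lies → Knave

Knave


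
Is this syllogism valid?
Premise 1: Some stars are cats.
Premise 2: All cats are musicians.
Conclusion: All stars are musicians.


Premise 1: Some stars are cats.
Premise 2: All cats are musicians.
Conclusion: All stars are musicians.
Fallacy: illicit minor. The minor term (stars) is distributed in the conclusion ('All stars ...') but undistributed in its premise ('Some stars are cats' doesn't cover all stars).
Only 'Some stars are musicians' follows, not 'All'.

Invalid


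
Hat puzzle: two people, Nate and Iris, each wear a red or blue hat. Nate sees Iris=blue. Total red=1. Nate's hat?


Total red = 1, Iris = blue
Red accounted for: 0
Remaining for Nate: 1
Nate's hat is red.

red


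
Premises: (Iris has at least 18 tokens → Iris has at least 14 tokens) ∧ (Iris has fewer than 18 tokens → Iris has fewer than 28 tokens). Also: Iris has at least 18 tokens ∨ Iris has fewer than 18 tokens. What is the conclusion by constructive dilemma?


Constructive dilemma: (P → Q) ∧ (R → S), P ∨ R ⊢ Q ∨ S
Premise 1: Iris has at least 18 tokens → Iris has at least 14 tokens
Premise 2: Iris has fewer than 18 tokens → Iris has fewer than 28 tokens
Premise 3: Iris has at least 18 tokens ∨ Iris has fewer than 18 tokens
Case 1: Assuming Iris has at least 18 tokens, then by Premise 1, Iris has at least 14 tokens.
Case 2: Assuming Iris has fewer than 18 tokens, then by Premise 2, Iris has fewer than 28 tokens.
Since one of Iris has at least 18 tokens or Iris has fewer than 18 tokens must hold, we get Iris has at least 14 tokens or Iris has fewer than 28 tokens.

Iris has at least 14 tokens or Iris has fewer than 28 tokens.


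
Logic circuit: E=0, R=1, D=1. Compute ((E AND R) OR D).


E AND R = 0&1 = 0
0 OR 1 = 1

1


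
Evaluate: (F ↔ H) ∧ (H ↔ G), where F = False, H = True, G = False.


F = False, H = True, G = False
Step 1: F ↔ H is true when F and H have the same value. Result: False
Step 2: H ↔ G is true when H and G have the same value. Result: False
Step 3: False ∧ False = False

False


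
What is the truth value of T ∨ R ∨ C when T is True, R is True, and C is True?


T = True, R = True, C = True
Step 1: T ∨ R = True OR True = True
Step 2: True ∨ C = True OR True = True
OR is true when at least one operand is true.

True


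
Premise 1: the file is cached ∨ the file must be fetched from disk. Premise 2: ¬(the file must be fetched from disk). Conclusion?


Disjunctive syllogism: P ∨ Q, ¬P ⊢ Q
Disjunction: the file is cached ∨ the file must be fetched from disk
We know it is not the case that the file must be fetched from disk.
By disjunctive syllogism, the other disjunct must be true.

The file is cached


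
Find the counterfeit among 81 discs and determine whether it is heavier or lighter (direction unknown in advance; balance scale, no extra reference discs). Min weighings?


Let n = 81. 162 possibilities (n discs × lighter/heavier); each weighing has 3 outcomes.
Bound for k weighings: say the first weighing puts j discs on each pan. If it tips, the 2j weighed discs remain suspects (each with a known direction) and k-1 weighings give 3^(k-1) outcomes; 3^(k-1) is odd, so 2j ≤ 3^(k-1) - 1. If it balances, the n - 2j unweighed discs remain with direction unknown: 2(n - 2j) ≤ 3^(k-1) - 1 by the same parity argument. Adding, n ≤ (3^(k-1) - 1) + (3^(k-1) - 1)/2 = (3^k - 3)/2, and the classical three-group strategy achieves this (3 discs in 2 weighings, 12 in 3, 39 in 4, 120 in 5).
So we need the smallest k with (3^k - 3)/2 ≥ 81.
k = 4: (3^4 - 3)/2 = 39 < 81 ✗
k = 5: (3^5 - 3)/2 = 120 ≥ 81 ✓

5


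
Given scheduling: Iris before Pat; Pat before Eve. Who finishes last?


Constraints: Iris before Pat; Pat before Eve
The last task can have nothing scheduled after it, so it must never appear on the left of a 'before'.
Tasks appearing before some other task: Iris, Pat.
The only task not in that list is Eve → it is last.

Eve


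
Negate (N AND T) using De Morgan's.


De Morgan's law: ¬(P ∧ Q) ≡ ¬P ∨ ¬Q
¬(N ∧ T) = ¬N ∨ ¬T

¬N ∨ ¬T


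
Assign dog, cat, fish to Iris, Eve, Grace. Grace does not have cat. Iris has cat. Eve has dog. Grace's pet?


From clues:
  Eve → dog
  Iris → cat
By elimination, Grace gets the remaining.

fish


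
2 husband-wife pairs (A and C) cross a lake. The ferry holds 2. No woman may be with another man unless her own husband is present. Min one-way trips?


Label couples A and C.
1. WA+WC → (far: WA,WC; near: HA,HC)
2. WA ←   (far: WC; near: HA,HC,WA)
3. HA+HC → (far: HA,HC,WC; near: WA)
4. HA ←   (far: HC,WC; near: HA,WA)  — HA returns, since WA is alone on near bank
5. HA+WA → (far: all four; near: empty)
Every state respects the constraint.
Minimum trips = 5

5
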